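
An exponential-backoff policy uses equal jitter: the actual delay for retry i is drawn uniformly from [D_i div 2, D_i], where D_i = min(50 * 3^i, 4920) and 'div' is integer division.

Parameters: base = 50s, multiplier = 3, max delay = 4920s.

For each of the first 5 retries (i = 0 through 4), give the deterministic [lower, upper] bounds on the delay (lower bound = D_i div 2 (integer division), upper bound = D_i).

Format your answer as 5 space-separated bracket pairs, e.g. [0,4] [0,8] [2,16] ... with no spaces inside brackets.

Computing bounds per retry:
  i=0: D_i=min(50*3^0,4920)=50, bounds=[25,50]
  i=1: D_i=min(50*3^1,4920)=150, bounds=[75,150]
  i=2: D_i=min(50*3^2,4920)=450, bounds=[225,450]
  i=3: D_i=min(50*3^3,4920)=1350, bounds=[675,1350]
  i=4: D_i=min(50*3^4,4920)=4050, bounds=[2025,4050]

Answer: [25,50] [75,150] [225,450] [675,1350] [2025,4050]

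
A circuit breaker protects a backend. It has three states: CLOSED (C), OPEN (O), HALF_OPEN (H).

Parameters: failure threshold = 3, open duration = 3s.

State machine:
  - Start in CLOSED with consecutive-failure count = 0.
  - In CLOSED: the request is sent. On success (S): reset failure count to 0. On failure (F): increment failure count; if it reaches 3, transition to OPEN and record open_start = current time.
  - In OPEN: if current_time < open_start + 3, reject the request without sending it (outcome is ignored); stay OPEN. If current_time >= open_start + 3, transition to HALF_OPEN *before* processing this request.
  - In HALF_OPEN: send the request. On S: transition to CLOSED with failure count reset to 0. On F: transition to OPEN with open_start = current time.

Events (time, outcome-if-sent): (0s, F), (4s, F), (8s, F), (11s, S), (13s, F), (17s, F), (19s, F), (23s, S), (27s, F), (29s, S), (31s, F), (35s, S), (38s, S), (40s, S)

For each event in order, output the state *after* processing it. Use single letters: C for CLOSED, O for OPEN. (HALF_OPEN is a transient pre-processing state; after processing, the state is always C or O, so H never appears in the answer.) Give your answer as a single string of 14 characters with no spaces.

State after each event:
  event#1 t=0s outcome=F: state=CLOSED
  event#2 t=4s outcome=F: state=CLOSED
  event#3 t=8s outcome=F: state=OPEN
  event#4 t=11s outcome=S: state=CLOSED
  event#5 t=13s outcome=F: state=CLOSED
  event#6 t=17s outcome=F: state=CLOSED
  event#7 t=19s outcome=F: state=OPEN
  event#8 t=23s outcome=S: state=CLOSED
  event#9 t=27s outcome=F: state=CLOSED
  event#10 t=29s outcome=S: state=CLOSED
  event#11 t=31s outcome=F: state=CLOSED
  event#12 t=35s outcome=S: state=CLOSED
  event#13 t=38s outcome=S: state=CLOSED
  event#14 t=40s outcome=S: state=CLOSED

Answer: CCOCCCOCCCCCCC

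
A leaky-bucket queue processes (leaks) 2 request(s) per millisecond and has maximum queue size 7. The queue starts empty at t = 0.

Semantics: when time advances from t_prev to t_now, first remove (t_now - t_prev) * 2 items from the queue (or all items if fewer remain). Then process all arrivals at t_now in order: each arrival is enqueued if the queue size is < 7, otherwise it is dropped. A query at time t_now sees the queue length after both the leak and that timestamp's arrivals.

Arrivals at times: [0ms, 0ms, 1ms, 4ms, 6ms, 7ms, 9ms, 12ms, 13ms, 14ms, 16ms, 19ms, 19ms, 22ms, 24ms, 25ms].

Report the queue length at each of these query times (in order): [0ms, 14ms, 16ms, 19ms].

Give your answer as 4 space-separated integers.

Answer: 2 1 1 2

Derivation:
Queue lengths at query times:
  query t=0ms: backlog = 2
  query t=14ms: backlog = 1
  query t=16ms: backlog = 1
  query t=19ms: backlog = 2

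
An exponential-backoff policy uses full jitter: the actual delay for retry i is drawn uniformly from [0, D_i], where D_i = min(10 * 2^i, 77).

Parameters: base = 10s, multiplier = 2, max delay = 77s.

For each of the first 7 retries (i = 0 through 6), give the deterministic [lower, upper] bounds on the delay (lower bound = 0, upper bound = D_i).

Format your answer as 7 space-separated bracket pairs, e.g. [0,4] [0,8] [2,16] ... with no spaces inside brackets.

Computing bounds per retry:
  i=0: D_i=min(10*2^0,77)=10, bounds=[0,10]
  i=1: D_i=min(10*2^1,77)=20, bounds=[0,20]
  i=2: D_i=min(10*2^2,77)=40, bounds=[0,40]
  i=3: D_i=min(10*2^3,77)=77, bounds=[0,77]
  i=4: D_i=min(10*2^4,77)=77, bounds=[0,77]
  i=5: D_i=min(10*2^5,77)=77, bounds=[0,77]
  i=6: D_i=min(10*2^6,77)=77, bounds=[0,77]

Answer: [0,10] [0,20] [0,40] [0,77] [0,77] [0,77] [0,77]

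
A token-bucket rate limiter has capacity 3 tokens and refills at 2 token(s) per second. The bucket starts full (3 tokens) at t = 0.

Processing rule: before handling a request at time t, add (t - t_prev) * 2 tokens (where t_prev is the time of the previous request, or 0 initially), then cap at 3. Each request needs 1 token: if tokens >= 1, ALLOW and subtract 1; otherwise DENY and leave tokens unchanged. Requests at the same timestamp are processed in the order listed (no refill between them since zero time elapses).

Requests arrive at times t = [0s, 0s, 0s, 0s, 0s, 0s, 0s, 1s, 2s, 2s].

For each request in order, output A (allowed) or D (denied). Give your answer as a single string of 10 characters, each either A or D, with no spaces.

Answer: AAADDDDAAA

Derivation:
Simulating step by step:
  req#1 t=0s: ALLOW
  req#2 t=0s: ALLOW
  req#3 t=0s: ALLOW
  req#4 t=0s: DENY
  req#5 t=0s: DENY
  req#6 t=0s: DENY
  req#7 t=0s: DENY
  req#8 t=1s: ALLOW
  req#9 t=2s: ALLOW
  req#10 t=2s: ALLOW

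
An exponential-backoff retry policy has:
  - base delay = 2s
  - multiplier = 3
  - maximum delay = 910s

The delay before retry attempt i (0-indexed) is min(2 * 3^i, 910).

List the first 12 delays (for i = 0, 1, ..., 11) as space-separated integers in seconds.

Computing each delay:
  i=0: min(2*3^0, 910) = 2
  i=1: min(2*3^1, 910) = 6
  i=2: min(2*3^2, 910) = 18
  i=3: min(2*3^3, 910) = 54
  i=4: min(2*3^4, 910) = 162
  i=5: min(2*3^5, 910) = 486
  i=6: min(2*3^6, 910) = 910
  i=7: min(2*3^7, 910) = 910
  i=8: min(2*3^8, 910) = 910
  i=9: min(2*3^9, 910) = 910
  i=10: min(2*3^10, 910) = 910
  i=11: min(2*3^11, 910) = 910

Answer: 2 6 18 54 162 486 910 910 910 910 910 910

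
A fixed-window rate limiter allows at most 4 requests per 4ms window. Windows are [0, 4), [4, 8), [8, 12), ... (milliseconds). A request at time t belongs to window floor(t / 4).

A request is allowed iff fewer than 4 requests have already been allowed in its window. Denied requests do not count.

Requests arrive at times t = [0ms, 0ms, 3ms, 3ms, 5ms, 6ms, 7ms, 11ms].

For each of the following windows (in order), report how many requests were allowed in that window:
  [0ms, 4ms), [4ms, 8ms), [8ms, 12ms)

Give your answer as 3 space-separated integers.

Processing requests:
  req#1 t=0ms (window 0): ALLOW
  req#2 t=0ms (window 0): ALLOW
  req#3 t=3ms (window 0): ALLOW
  req#4 t=3ms (window 0): ALLOW
  req#5 t=5ms (window 1): ALLOW
  req#6 t=6ms (window 1): ALLOW
  req#7 t=7ms (window 1): ALLOW
  req#8 t=11ms (window 2): ALLOW

Allowed counts by window: 4 3 1

Answer: 4 3 1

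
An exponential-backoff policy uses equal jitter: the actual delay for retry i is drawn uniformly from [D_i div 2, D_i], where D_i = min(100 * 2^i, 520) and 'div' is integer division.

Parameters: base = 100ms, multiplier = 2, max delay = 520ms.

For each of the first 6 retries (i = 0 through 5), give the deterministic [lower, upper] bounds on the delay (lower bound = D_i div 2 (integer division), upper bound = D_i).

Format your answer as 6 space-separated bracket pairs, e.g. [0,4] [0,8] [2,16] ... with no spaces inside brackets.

Computing bounds per retry:
  i=0: D_i=min(100*2^0,520)=100, bounds=[50,100]
  i=1: D_i=min(100*2^1,520)=200, bounds=[100,200]
  i=2: D_i=min(100*2^2,520)=400, bounds=[200,400]
  i=3: D_i=min(100*2^3,520)=520, bounds=[260,520]
  i=4: D_i=min(100*2^4,520)=520, bounds=[260,520]
  i=5: D_i=min(100*2^5,520)=520, bounds=[260,520]

Answer: [50,100] [100,200] [200,400] [260,520] [260,520] [260,520]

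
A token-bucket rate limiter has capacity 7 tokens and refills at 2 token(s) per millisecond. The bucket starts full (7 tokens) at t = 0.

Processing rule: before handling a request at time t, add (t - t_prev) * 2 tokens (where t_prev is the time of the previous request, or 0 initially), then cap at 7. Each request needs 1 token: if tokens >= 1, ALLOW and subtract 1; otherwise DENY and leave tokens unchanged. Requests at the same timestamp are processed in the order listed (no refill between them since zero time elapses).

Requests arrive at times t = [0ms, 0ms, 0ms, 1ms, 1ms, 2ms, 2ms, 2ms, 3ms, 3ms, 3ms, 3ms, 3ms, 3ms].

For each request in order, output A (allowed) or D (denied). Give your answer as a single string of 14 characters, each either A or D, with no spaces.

Simulating step by step:
  req#1 t=0ms: ALLOW
  req#2 t=0ms: ALLOW
  req#3 t=0ms: ALLOW
  req#4 t=1ms: ALLOW
  req#5 t=1ms: ALLOW
  req#6 t=2ms: ALLOW
  req#7 t=2ms: ALLOW
  req#8 t=2ms: ALLOW
  req#9 t=3ms: ALLOW
  req#10 t=3ms: ALLOW
  req#11 t=3ms: ALLOW
  req#12 t=3ms: ALLOW
  req#13 t=3ms: ALLOW
  req#14 t=3ms: DENY

Answer: AAAAAAAAAAAAAD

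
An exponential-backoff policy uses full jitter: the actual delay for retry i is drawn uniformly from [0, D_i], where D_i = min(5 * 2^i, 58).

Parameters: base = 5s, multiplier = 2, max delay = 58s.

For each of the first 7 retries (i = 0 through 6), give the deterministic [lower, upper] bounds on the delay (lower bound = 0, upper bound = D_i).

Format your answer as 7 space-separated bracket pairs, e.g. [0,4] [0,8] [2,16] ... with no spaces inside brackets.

Computing bounds per retry:
  i=0: D_i=min(5*2^0,58)=5, bounds=[0,5]
  i=1: D_i=min(5*2^1,58)=10, bounds=[0,10]
  i=2: D_i=min(5*2^2,58)=20, bounds=[0,20]
  i=3: D_i=min(5*2^3,58)=40, bounds=[0,40]
  i=4: D_i=min(5*2^4,58)=58, bounds=[0,58]
  i=5: D_i=min(5*2^5,58)=58, bounds=[0,58]
  i=6: D_i=min(5*2^6,58)=58, bounds=[0,58]

Answer: [0,5] [0,10] [0,20] [0,40] [0,58] [0,58] [0,58]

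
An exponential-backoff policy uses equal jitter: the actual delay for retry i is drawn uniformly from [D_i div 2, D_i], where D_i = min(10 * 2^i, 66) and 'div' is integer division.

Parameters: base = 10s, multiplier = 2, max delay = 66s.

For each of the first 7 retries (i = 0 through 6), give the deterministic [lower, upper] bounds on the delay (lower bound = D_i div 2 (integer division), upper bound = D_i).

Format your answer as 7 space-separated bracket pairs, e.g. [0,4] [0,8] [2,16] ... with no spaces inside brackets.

Answer: [5,10] [10,20] [20,40] [33,66] [33,66] [33,66] [33,66]

Derivation:
Computing bounds per retry:
  i=0: D_i=min(10*2^0,66)=10, bounds=[5,10]
  i=1: D_i=min(10*2^1,66)=20, bounds=[10,20]
  i=2: D_i=min(10*2^2,66)=40, bounds=[20,40]
  i=3: D_i=min(10*2^3,66)=66, bounds=[33,66]
  i=4: D_i=min(10*2^4,66)=66, bounds=[33,66]
  i=5: D_i=min(10*2^5,66)=66, bounds=[33,66]
  i=6: D_i=min(10*2^6,66)=66, bounds=[33,66]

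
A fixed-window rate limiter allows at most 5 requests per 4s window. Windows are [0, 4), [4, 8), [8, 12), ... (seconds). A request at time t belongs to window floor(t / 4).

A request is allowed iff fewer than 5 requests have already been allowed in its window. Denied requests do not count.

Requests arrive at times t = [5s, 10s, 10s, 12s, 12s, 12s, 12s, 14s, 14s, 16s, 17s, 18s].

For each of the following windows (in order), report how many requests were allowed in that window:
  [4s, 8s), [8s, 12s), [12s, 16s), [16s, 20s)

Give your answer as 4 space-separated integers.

Answer: 1 2 5 3

Derivation:
Processing requests:
  req#1 t=5s (window 1): ALLOW
  req#2 t=10s (window 2): ALLOW
  req#3 t=10s (window 2): ALLOW
  req#4 t=12s (window 3): ALLOW
  req#5 t=12s (window 3): ALLOW
  req#6 t=12s (window 3): ALLOW
  req#7 t=12s (window 3): ALLOW
  req#8 t=14s (window 3): ALLOW
  req#9 t=14s (window 3): DENY
  req#10 t=16s (window 4): ALLOW
  req#11 t=17s (window 4): ALLOW
  req#12 t=18s (window 4): ALLOW

Allowed counts by window: 1 2 5 3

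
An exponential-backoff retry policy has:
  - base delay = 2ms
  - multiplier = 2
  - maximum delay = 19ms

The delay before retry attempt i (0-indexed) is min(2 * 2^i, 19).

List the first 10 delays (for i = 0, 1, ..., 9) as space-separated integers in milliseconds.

Answer: 2 4 8 16 19 19 19 19 19 19

Derivation:
Computing each delay:
  i=0: min(2*2^0, 19) = 2
  i=1: min(2*2^1, 19) = 4
  i=2: min(2*2^2, 19) = 8
  i=3: min(2*2^3, 19) = 16
  i=4: min(2*2^4, 19) = 19
  i=5: min(2*2^5, 19) = 19
  i=6: min(2*2^6, 19) = 19
  i=7: min(2*2^7, 19) = 19
  i=8: min(2*2^8, 19) = 19
  i=9: min(2*2^9, 19) = 19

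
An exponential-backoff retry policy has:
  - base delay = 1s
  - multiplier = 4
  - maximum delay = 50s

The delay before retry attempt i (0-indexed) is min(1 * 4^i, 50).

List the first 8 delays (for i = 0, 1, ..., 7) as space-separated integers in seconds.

Answer: 1 4 16 50 50 50 50 50

Derivation:
Computing each delay:
  i=0: min(1*4^0, 50) = 1
  i=1: min(1*4^1, 50) = 4
  i=2: min(1*4^2, 50) = 16
  i=3: min(1*4^3, 50) = 50
  i=4: min(1*4^4, 50) = 50
  i=5: min(1*4^5, 50) = 50
  i=6: min(1*4^6, 50) = 50
  i=7: min(1*4^7, 50) = 50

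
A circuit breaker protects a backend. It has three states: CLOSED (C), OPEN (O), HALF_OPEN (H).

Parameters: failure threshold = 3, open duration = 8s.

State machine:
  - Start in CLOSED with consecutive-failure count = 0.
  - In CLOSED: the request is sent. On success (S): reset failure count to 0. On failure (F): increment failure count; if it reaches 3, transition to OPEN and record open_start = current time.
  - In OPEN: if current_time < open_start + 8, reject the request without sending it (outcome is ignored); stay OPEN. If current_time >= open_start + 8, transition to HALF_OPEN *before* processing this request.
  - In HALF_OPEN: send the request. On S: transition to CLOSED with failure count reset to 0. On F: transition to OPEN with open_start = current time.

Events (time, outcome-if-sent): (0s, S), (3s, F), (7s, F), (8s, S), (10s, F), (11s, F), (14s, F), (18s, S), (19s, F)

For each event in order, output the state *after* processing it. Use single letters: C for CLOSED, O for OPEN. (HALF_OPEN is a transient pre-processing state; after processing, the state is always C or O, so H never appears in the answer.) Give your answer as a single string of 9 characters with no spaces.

State after each event:
  event#1 t=0s outcome=S: state=CLOSED
  event#2 t=3s outcome=F: state=CLOSED
  event#3 t=7s outcome=F: state=CLOSED
  event#4 t=8s outcome=S: state=CLOSED
  event#5 t=10s outcome=F: state=CLOSED
  event#6 t=11s outcome=F: state=CLOSED
  event#7 t=14s outcome=F: state=OPEN
  event#8 t=18s outcome=S: state=OPEN
  event#9 t=19s outcome=F: state=OPEN

Answer: CCCCCCOOO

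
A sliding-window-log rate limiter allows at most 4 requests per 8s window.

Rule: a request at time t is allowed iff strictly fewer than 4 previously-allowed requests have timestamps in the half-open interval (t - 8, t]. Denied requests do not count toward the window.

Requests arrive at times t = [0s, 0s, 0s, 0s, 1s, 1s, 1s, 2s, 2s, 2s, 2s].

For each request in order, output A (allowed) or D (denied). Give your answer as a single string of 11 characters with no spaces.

Tracking allowed requests in the window:
  req#1 t=0s: ALLOW
  req#2 t=0s: ALLOW
  req#3 t=0s: ALLOW
  req#4 t=0s: ALLOW
  req#5 t=1s: DENY
  req#6 t=1s: DENY
  req#7 t=1s: DENY
  req#8 t=2s: DENY
  req#9 t=2s: DENY
  req#10 t=2s: DENY
  req#11 t=2s: DENY

Answer: AAAADDDDDDD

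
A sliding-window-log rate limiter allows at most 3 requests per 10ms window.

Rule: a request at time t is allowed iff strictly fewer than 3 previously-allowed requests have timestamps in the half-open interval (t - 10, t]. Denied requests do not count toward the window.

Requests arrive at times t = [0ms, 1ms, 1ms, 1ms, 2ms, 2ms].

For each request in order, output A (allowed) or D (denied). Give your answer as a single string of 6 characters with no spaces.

Tracking allowed requests in the window:
  req#1 t=0ms: ALLOW
  req#2 t=1ms: ALLOW
  req#3 t=1ms: ALLOW
  req#4 t=1ms: DENY
  req#5 t=2ms: DENY
  req#6 t=2ms: DENY

Answer: AAADDD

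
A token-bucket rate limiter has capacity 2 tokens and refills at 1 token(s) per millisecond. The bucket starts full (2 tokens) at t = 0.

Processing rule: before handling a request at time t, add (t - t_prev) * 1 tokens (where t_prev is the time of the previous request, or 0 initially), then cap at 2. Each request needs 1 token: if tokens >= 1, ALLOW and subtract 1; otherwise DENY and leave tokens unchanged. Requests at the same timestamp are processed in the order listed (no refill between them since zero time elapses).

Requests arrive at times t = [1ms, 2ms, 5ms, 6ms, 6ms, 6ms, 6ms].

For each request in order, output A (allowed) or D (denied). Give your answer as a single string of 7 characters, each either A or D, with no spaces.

Simulating step by step:
  req#1 t=1ms: ALLOW
  req#2 t=2ms: ALLOW
  req#3 t=5ms: ALLOW
  req#4 t=6ms: ALLOW
  req#5 t=6ms: ALLOW
  req#6 t=6ms: DENY
  req#7 t=6ms: DENY

Answer: AAAAADD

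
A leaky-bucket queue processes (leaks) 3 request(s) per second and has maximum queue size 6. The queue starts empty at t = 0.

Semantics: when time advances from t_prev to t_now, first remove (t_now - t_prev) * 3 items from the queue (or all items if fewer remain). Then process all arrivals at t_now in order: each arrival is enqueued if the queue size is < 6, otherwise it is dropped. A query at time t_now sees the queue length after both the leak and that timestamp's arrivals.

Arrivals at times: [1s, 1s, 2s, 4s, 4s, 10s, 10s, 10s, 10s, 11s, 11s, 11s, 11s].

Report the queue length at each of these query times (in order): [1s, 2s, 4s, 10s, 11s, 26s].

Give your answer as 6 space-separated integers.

Answer: 2 1 2 4 5 0

Derivation:
Queue lengths at query times:
  query t=1s: backlog = 2
  query t=2s: backlog = 1
  query t=4s: backlog = 2
  query t=10s: backlog = 4
  query t=11s: backlog = 5
  query t=26s: backlog = 0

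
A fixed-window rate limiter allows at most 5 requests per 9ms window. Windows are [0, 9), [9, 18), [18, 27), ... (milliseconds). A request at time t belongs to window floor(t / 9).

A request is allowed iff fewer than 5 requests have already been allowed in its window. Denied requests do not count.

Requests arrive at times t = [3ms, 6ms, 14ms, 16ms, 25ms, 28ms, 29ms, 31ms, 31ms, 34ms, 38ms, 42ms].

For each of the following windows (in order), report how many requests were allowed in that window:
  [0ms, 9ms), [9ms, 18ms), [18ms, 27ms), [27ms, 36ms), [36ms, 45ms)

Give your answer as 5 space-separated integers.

Processing requests:
  req#1 t=3ms (window 0): ALLOW
  req#2 t=6ms (window 0): ALLOW
  req#3 t=14ms (window 1): ALLOW
  req#4 t=16ms (window 1): ALLOW
  req#5 t=25ms (window 2): ALLOW
  req#6 t=28ms (window 3): ALLOW
  req#7 t=29ms (window 3): ALLOW
  req#8 t=31ms (window 3): ALLOW
  req#9 t=31ms (window 3): ALLOW
  req#10 t=34ms (window 3): ALLOW
  req#11 t=38ms (window 4): ALLOW
  req#12 t=42ms (window 4): ALLOW

Allowed counts by window: 2 2 1 5 2

Answer: 2 2 1 5 2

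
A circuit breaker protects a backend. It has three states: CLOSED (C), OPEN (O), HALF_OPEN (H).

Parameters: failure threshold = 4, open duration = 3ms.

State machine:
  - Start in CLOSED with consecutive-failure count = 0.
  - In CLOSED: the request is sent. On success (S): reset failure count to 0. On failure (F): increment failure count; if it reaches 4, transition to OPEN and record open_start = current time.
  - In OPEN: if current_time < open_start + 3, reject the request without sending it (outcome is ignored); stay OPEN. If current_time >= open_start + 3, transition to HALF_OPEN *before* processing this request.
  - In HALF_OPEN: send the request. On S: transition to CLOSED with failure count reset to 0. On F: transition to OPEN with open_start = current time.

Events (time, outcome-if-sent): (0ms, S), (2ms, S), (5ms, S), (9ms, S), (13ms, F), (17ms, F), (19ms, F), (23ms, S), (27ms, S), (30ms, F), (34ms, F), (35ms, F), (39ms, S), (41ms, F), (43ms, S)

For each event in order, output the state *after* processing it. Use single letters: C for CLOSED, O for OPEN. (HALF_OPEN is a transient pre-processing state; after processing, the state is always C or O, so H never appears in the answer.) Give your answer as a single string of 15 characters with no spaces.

Answer: CCCCCCCCCCCCCCC

Derivation:
State after each event:
  event#1 t=0ms outcome=S: state=CLOSED
  event#2 t=2ms outcome=S: state=CLOSED
  event#3 t=5ms outcome=S: state=CLOSED
  event#4 t=9ms outcome=S: state=CLOSED
  event#5 t=13ms outcome=F: state=CLOSED
  event#6 t=17ms outcome=F: state=CLOSED
  event#7 t=19ms outcome=F: state=CLOSED
  event#8 t=23ms outcome=S: state=CLOSED
  event#9 t=27ms outcome=S: state=CLOSED
  event#10 t=30ms outcome=F: state=CLOSED
  event#11 t=34ms outcome=F: state=CLOSED
  event#12 t=35ms outcome=F: state=CLOSED
  event#13 t=39ms outcome=S: state=CLOSED
  event#14 t=41ms outcome=F: state=CLOSED
  event#15 t=43ms outcome=S: state=CLOSED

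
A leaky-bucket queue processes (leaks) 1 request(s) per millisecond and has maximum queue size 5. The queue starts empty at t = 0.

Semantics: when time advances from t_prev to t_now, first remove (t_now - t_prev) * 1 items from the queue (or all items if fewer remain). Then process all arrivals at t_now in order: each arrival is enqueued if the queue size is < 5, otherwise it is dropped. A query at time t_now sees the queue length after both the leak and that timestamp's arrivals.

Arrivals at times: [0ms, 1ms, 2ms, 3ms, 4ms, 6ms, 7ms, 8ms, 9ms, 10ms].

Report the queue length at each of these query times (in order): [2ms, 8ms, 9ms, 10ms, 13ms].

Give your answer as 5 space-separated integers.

Queue lengths at query times:
  query t=2ms: backlog = 1
  query t=8ms: backlog = 1
  query t=9ms: backlog = 1
  query t=10ms: backlog = 1
  query t=13ms: backlog = 0

Answer: 1 1 1 1 0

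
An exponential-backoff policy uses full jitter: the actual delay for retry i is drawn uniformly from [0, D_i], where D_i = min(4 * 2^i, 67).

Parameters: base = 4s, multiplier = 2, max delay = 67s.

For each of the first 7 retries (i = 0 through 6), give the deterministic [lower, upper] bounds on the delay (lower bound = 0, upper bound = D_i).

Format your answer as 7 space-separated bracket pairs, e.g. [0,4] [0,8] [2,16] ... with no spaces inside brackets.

Answer: [0,4] [0,8] [0,16] [0,32] [0,64] [0,67] [0,67]

Derivation:
Computing bounds per retry:
  i=0: D_i=min(4*2^0,67)=4, bounds=[0,4]
  i=1: D_i=min(4*2^1,67)=8, bounds=[0,8]
  i=2: D_i=min(4*2^2,67)=16, bounds=[0,16]
  i=3: D_i=min(4*2^3,67)=32, bounds=[0,32]
  i=4: D_i=min(4*2^4,67)=64, bounds=[0,64]
  i=5: D_i=min(4*2^5,67)=67, bounds=[0,67]
  i=6: D_i=min(4*2^6,67)=67, bounds=[0,67]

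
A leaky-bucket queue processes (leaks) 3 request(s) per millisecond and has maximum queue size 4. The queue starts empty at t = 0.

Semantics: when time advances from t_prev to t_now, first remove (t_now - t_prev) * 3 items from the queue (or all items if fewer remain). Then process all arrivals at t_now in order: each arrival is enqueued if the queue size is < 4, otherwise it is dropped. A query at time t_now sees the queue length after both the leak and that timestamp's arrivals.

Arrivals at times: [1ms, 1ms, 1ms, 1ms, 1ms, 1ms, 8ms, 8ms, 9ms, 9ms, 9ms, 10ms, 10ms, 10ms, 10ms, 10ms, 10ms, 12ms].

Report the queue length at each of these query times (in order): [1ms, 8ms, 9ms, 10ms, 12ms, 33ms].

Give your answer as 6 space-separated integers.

Answer: 4 2 3 4 1 0

Derivation:
Queue lengths at query times:
  query t=1ms: backlog = 4
  query t=8ms: backlog = 2
  query t=9ms: backlog = 3
  query t=10ms: backlog = 4
  query t=12ms: backlog = 1
  query t=33ms: backlog = 0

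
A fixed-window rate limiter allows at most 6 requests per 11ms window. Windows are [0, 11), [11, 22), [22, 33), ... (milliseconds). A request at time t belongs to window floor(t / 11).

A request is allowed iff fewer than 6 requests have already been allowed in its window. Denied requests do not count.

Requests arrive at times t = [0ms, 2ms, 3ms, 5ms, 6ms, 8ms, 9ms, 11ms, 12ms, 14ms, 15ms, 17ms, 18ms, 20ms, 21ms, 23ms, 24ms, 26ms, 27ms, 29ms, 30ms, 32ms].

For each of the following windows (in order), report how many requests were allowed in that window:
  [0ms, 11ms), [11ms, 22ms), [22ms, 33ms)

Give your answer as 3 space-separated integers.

Processing requests:
  req#1 t=0ms (window 0): ALLOW
  req#2 t=2ms (window 0): ALLOW
  req#3 t=3ms (window 0): ALLOW
  req#4 t=5ms (window 0): ALLOW
  req#5 t=6ms (window 0): ALLOW
  req#6 t=8ms (window 0): ALLOW
  req#7 t=9ms (window 0): DENY
  req#8 t=11ms (window 1): ALLOW
  req#9 t=12ms (window 1): ALLOW
  req#10 t=14ms (window 1): ALLOW
  req#11 t=15ms (window 1): ALLOW
  req#12 t=17ms (window 1): ALLOW
  req#13 t=18ms (window 1): ALLOW
  req#14 t=20ms (window 1): DENY
  req#15 t=21ms (window 1): DENY
  req#16 t=23ms (window 2): ALLOW
  req#17 t=24ms (window 2): ALLOW
  req#18 t=26ms (window 2): ALLOW
  req#19 t=27ms (window 2): ALLOW
  req#20 t=29ms (window 2): ALLOW
  req#21 t=30ms (window 2): ALLOW
  req#22 t=32ms (window 2): DENY

Allowed counts by window: 6 6 6

Answer: 6 6 6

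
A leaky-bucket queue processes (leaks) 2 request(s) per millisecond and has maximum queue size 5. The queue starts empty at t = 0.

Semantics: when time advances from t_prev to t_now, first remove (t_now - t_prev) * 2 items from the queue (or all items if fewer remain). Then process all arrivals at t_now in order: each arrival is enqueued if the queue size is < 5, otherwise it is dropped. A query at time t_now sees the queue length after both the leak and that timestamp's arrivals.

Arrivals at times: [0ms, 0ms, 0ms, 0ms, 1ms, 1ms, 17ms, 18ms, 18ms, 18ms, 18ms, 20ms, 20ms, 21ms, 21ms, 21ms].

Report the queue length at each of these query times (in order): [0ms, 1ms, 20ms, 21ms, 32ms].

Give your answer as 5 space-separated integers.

Answer: 4 4 2 3 0

Derivation:
Queue lengths at query times:
  query t=0ms: backlog = 4
  query t=1ms: backlog = 4
  query t=20ms: backlog = 2
  query t=21ms: backlog = 3
  query t=32ms: backlog = 0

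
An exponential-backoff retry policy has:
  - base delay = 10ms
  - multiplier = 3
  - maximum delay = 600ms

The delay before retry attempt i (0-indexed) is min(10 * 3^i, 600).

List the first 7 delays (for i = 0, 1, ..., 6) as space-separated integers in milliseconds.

Answer: 10 30 90 270 600 600 600

Derivation:
Computing each delay:
  i=0: min(10*3^0, 600) = 10
  i=1: min(10*3^1, 600) = 30
  i=2: min(10*3^2, 600) = 90
  i=3: min(10*3^3, 600) = 270
  i=4: min(10*3^4, 600) = 600
  i=5: min(10*3^5, 600) = 600
  i=6: min(10*3^6, 600) = 600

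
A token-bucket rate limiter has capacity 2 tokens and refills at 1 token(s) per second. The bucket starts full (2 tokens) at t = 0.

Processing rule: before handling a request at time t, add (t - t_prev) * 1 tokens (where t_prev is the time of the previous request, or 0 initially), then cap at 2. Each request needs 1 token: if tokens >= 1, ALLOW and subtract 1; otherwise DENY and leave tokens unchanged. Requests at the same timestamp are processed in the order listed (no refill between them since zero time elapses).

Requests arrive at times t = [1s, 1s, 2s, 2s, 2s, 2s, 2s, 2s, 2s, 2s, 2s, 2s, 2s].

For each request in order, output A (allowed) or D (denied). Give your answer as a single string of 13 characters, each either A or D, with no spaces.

Simulating step by step:
  req#1 t=1s: ALLOW
  req#2 t=1s: ALLOW
  req#3 t=2s: ALLOW
  req#4 t=2s: DENY
  req#5 t=2s: DENY
  req#6 t=2s: DENY
  req#7 t=2s: DENY
  req#8 t=2s: DENY
  req#9 t=2s: DENY
  req#10 t=2s: DENY
  req#11 t=2s: DENY
  req#12 t=2s: DENY
  req#13 t=2s: DENY

Answer: AAADDDDDDDDDD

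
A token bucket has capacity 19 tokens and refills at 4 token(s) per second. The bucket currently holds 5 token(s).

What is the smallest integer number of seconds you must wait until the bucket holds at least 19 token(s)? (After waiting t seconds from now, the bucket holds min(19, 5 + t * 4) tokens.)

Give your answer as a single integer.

Need 5 + t * 4 >= 19, so t >= 14/4.
Smallest integer t = ceil(14/4) = 4.

Answer: 4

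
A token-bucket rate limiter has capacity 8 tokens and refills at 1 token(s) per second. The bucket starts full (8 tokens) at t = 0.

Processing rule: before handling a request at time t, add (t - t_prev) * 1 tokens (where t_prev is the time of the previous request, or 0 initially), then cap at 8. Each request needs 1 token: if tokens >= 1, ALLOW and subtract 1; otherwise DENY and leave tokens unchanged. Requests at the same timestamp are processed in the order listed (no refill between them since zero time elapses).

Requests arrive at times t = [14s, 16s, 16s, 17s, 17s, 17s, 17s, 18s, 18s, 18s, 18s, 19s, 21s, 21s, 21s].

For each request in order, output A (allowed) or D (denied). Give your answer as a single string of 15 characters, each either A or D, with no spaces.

Answer: AAAAAAAAAAAAAAD

Derivation:
Simulating step by step:
  req#1 t=14s: ALLOW
  req#2 t=16s: ALLOW
  req#3 t=16s: ALLOW
  req#4 t=17s: ALLOW
  req#5 t=17s: ALLOW
  req#6 t=17s: ALLOW
  req#7 t=17s: ALLOW
  req#8 t=18s: ALLOW
  req#9 t=18s: ALLOW
  req#10 t=18s: ALLOW
  req#11 t=18s: ALLOW
  req#12 t=19s: ALLOW
  req#13 t=21s: ALLOW
  req#14 t=21s: ALLOW
  req#15 t=21s: DENY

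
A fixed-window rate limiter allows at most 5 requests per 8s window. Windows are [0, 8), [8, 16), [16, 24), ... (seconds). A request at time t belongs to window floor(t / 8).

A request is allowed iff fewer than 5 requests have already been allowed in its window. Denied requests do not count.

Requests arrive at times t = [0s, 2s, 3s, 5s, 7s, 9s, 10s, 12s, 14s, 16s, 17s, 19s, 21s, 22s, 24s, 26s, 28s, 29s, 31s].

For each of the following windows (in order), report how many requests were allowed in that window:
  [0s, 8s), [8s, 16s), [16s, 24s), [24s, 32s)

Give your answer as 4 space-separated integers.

Processing requests:
  req#1 t=0s (window 0): ALLOW
  req#2 t=2s (window 0): ALLOW
  req#3 t=3s (window 0): ALLOW
  req#4 t=5s (window 0): ALLOW
  req#5 t=7s (window 0): ALLOW
  req#6 t=9s (window 1): ALLOW
  req#7 t=10s (window 1): ALLOW
  req#8 t=12s (window 1): ALLOW
  req#9 t=14s (window 1): ALLOW
  req#10 t=16s (window 2): ALLOW
  req#11 t=17s (window 2): ALLOW
  req#12 t=19s (window 2): ALLOW
  req#13 t=21s (window 2): ALLOW
  req#14 t=22s (window 2): ALLOW
  req#15 t=24s (window 3): ALLOW
  req#16 t=26s (window 3): ALLOW
  req#17 t=28s (window 3): ALLOW
  req#18 t=29s (window 3): ALLOW
  req#19 t=31s (window 3): ALLOW

Allowed counts by window: 5 4 5 5

Answer: 5 4 5 5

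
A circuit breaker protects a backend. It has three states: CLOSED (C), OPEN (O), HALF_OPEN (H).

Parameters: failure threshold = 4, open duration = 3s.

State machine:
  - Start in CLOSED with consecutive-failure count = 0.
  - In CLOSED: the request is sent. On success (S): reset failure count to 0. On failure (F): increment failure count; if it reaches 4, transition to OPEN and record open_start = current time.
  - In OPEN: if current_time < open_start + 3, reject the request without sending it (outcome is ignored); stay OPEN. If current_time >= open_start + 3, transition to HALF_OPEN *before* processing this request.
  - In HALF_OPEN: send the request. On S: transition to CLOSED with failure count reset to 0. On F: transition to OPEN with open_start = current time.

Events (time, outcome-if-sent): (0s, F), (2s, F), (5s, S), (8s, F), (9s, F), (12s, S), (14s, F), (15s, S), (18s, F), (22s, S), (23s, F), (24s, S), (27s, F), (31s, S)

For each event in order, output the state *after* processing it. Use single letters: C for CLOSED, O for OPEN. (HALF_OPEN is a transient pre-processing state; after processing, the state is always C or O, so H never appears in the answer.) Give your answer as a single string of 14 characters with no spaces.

State after each event:
  event#1 t=0s outcome=F: state=CLOSED
  event#2 t=2s outcome=F: state=CLOSED
  event#3 t=5s outcome=S: state=CLOSED
  event#4 t=8s outcome=F: state=CLOSED
  event#5 t=9s outcome=F: state=CLOSED
  event#6 t=12s outcome=S: state=CLOSED
  event#7 t=14s outcome=F: state=CLOSED
  event#8 t=15s outcome=S: state=CLOSED
  event#9 t=18s outcome=F: state=CLOSED
  event#10 t=22s outcome=S: state=CLOSED
  event#11 t=23s outcome=F: state=CLOSED
  event#12 t=24s outcome=S: state=CLOSED
  event#13 t=27s outcome=F: state=CLOSED
  event#14 t=31s outcome=S: state=CLOSED

Answer: CCCCCCCCCCCCCC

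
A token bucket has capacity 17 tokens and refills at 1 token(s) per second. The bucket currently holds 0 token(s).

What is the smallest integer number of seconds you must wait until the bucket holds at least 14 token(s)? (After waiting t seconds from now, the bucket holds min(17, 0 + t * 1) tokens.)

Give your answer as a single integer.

Need 0 + t * 1 >= 14, so t >= 14/1.
Smallest integer t = ceil(14/1) = 14.

Answer: 14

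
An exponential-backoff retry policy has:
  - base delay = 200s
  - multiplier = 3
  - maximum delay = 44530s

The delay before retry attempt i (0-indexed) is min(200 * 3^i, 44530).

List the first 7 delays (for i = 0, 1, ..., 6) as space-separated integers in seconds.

Computing each delay:
  i=0: min(200*3^0, 44530) = 200
  i=1: min(200*3^1, 44530) = 600
  i=2: min(200*3^2, 44530) = 1800
  i=3: min(200*3^3, 44530) = 5400
  i=4: min(200*3^4, 44530) = 16200
  i=5: min(200*3^5, 44530) = 44530
  i=6: min(200*3^6, 44530) = 44530

Answer: 200 600 1800 5400 16200 44530 44530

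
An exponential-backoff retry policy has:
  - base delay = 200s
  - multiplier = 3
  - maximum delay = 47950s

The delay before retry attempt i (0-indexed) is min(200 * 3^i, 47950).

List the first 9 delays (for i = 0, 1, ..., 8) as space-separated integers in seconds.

Answer: 200 600 1800 5400 16200 47950 47950 47950 47950

Derivation:
Computing each delay:
  i=0: min(200*3^0, 47950) = 200
  i=1: min(200*3^1, 47950) = 600
  i=2: min(200*3^2, 47950) = 1800
  i=3: min(200*3^3, 47950) = 5400
  i=4: min(200*3^4, 47950) = 16200
  i=5: min(200*3^5, 47950) = 47950
  i=6: min(200*3^6, 47950) = 47950
  i=7: min(200*3^7, 47950) = 47950
  i=8: min(200*3^8, 47950) = 47950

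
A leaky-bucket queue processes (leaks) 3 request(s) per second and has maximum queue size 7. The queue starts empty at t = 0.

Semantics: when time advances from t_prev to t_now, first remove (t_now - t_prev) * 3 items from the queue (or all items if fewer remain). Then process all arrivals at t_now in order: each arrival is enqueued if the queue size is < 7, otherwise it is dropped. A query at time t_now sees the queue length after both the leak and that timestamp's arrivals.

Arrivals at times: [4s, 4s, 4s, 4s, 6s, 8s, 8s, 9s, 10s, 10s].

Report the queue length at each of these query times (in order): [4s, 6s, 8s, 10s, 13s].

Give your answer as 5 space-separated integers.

Answer: 4 1 2 2 0

Derivation:
Queue lengths at query times:
  query t=4s: backlog = 4
  query t=6s: backlog = 1
  query t=8s: backlog = 2
  query t=10s: backlog = 2
  query t=13s: backlog = 0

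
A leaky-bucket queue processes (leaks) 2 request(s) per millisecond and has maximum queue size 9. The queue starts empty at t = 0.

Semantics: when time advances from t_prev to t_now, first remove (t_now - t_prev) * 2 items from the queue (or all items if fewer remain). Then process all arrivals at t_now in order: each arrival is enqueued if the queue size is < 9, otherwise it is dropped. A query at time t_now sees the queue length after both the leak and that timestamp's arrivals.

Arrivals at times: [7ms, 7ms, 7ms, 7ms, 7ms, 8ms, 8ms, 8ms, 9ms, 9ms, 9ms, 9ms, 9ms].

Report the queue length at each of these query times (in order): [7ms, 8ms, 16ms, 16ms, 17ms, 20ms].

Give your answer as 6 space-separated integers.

Queue lengths at query times:
  query t=7ms: backlog = 5
  query t=8ms: backlog = 6
  query t=16ms: backlog = 0
  query t=16ms: backlog = 0
  query t=17ms: backlog = 0
  query t=20ms: backlog = 0

Answer: 5 6 0 0 0 0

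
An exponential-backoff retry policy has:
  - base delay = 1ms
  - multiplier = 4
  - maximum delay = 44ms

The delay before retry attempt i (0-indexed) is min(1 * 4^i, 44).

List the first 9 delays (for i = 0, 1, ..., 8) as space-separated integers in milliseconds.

Computing each delay:
  i=0: min(1*4^0, 44) = 1
  i=1: min(1*4^1, 44) = 4
  i=2: min(1*4^2, 44) = 16
  i=3: min(1*4^3, 44) = 44
  i=4: min(1*4^4, 44) = 44
  i=5: min(1*4^5, 44) = 44
  i=6: min(1*4^6, 44) = 44
  i=7: min(1*4^7, 44) = 44
  i=8: min(1*4^8, 44) = 44

Answer: 1 4 16 44 44 44 44 44 44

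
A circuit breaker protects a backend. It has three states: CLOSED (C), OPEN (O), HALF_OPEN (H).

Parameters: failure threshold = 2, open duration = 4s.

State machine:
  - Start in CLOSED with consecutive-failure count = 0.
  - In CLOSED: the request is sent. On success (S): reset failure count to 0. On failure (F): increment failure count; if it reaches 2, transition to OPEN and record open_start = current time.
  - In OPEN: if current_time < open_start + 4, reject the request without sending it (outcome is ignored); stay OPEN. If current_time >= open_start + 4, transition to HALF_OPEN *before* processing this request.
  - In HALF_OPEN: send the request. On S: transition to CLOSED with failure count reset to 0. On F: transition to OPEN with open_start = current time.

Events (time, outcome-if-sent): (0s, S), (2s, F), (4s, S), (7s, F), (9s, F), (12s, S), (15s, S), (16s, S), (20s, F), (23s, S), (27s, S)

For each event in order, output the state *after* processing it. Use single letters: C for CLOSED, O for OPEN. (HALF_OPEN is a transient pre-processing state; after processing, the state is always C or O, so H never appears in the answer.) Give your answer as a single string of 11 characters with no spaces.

State after each event:
  event#1 t=0s outcome=S: state=CLOSED
  event#2 t=2s outcome=F: state=CLOSED
  event#3 t=4s outcome=S: state=CLOSED
  event#4 t=7s outcome=F: state=CLOSED
  event#5 t=9s outcome=F: state=OPEN
  event#6 t=12s outcome=S: state=OPEN
  event#7 t=15s outcome=S: state=CLOSED
  event#8 t=16s outcome=S: state=CLOSED
  event#9 t=20s outcome=F: state=CLOSED
  event#10 t=23s outcome=S: state=CLOSED
  event#11 t=27s outcome=S: state=CLOSED

Answer: CCCCOOCCCCC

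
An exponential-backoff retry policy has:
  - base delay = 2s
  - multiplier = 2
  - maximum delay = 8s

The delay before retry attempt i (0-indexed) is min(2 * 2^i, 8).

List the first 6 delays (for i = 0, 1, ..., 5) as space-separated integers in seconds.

Computing each delay:
  i=0: min(2*2^0, 8) = 2
  i=1: min(2*2^1, 8) = 4
  i=2: min(2*2^2, 8) = 8
  i=3: min(2*2^3, 8) = 8
  i=4: min(2*2^4, 8) = 8
  i=5: min(2*2^5, 8) = 8

Answer: 2 4 8 8 8 8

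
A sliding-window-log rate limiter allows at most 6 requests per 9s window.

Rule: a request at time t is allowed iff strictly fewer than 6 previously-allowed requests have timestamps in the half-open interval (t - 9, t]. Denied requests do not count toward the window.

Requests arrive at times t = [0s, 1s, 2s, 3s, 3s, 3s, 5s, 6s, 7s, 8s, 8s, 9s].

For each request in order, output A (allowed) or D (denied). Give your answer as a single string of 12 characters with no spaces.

Answer: AAAAAADDDDDA

Derivation:
Tracking allowed requests in the window:
  req#1 t=0s: ALLOW
  req#2 t=1s: ALLOW
  req#3 t=2s: ALLOW
  req#4 t=3s: ALLOW
  req#5 t=3s: ALLOW
  req#6 t=3s: ALLOW
  req#7 t=5s: DENY
  req#8 t=6s: DENY
  req#9 t=7s: DENY
  req#10 t=8s: DENY
  req#11 t=8s: DENY
  req#12 t=9s: ALLOW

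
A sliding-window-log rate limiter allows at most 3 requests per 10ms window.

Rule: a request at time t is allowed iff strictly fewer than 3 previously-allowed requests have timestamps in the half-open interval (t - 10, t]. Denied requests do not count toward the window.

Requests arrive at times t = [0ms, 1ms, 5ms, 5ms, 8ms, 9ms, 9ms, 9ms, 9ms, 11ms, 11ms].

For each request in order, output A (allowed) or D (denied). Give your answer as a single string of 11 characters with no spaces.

Tracking allowed requests in the window:
  req#1 t=0ms: ALLOW
  req#2 t=1ms: ALLOW
  req#3 t=5ms: ALLOW
  req#4 t=5ms: DENY
  req#5 t=8ms: DENY
  req#6 t=9ms: DENY
  req#7 t=9ms: DENY
  req#8 t=9ms: DENY
  req#9 t=9ms: DENY
  req#10 t=11ms: ALLOW
  req#11 t=11ms: ALLOW

Answer: AAADDDDDDAA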